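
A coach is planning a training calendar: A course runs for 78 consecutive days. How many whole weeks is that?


Total days: 78
Days per week: 7
Division: 78 / 7 = 11 remainder 1
Complete weeks: 11
Remaining days: 1

11


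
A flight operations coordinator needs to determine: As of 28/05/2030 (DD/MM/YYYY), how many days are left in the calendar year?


Start: May 28, 2030
End: December 31, 2030
Days left in May: 3
June: 30
July: 31
August: 31
September: 30
... plus remaining months
Sum of remaining months: 214
Total: 3 + 214 = 217

217


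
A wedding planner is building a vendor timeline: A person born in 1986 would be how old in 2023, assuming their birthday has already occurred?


Birth year: 1986
Current year: 2023
Age = current year - birth year
Age = 2023 - 1986 = 37

37


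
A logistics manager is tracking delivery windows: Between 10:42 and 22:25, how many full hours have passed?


Start: 10:42
End: 22:25
Hour difference: 22 - 10 = 12 hours
Minute difference: 25 - 42 = -17 minutes
Total minutes: 703
Complete hours: 703 / 60 = 11 (remainder 43)

11


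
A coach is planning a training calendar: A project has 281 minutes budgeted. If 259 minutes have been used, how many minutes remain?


Total budget: 281 minutes
Time used: 259 minutes
Remaining: 281 - 259 = 22 minutes
Percent used: 92.2%
Percent remaining: 7.8%

22


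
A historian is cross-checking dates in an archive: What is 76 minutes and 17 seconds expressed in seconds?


Minutes: 76
Extra seconds: 17
Seconds per minute: 60
Minutes to seconds: 76 x 60 = 4560
Total: 4560 + 17 = 4577

4577


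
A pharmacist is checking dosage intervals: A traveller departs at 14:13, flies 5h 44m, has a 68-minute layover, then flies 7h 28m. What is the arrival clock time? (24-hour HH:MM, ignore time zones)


Depart: 14:13
Leg 1: +344 min -> 19:57
Layover: +68 min -> 21:05
Leg 2: +448 min -> 04:33
Total travel: 860 minutes = 14h 20m
Arrival: 04:33

04:33


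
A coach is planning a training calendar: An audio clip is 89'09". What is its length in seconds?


Minutes: 89
Seconds: 9
Convert minutes to seconds: 89 x 60 = 5340
Add remaining seconds: 5340 + 9 = 5349

5349


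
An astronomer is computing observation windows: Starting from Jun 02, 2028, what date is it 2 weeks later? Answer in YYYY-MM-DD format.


Start: 2028-06-02
Weeks to add: 2
Convert to days: 2 x 7 = 14 days
Add 14 days to 2028-06-02
Result: 2028-06-16

2028-06-16


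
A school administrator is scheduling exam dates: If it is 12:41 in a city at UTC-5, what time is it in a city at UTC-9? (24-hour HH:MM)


Local time: 12:41 at UTC-5 (offset -5h)
Target zone: UTC-9 (offset -9h)
Difference: -9 - (-5) = -4 hours
Calculation: 12 + (-4) = 8
Result: 08:41

08:41


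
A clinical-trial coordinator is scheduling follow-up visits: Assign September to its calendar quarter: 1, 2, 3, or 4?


Month: September (month 9)
Q1: January-March (months 1-3)
Q2: April-June (months 4-6)
Q3: July-September (months 7-9)
Q4: October-December (months 10-12)
Month 9 falls in Q3

3


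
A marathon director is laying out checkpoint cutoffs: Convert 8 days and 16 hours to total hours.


Days: 8
Extra hours: 16
Hours per day: 24
Days to hours: 8 x 24 = 192
Total: 192 + 16 = 208

208


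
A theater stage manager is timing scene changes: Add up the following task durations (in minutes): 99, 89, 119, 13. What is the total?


Durations: 99, 89, 119, 13
Running sum: 99
+ 89 = 188
+ 119 = 307
+ 13 = 320
Total duration: 320 minutes
That is 5 hours and 20 minutes

320


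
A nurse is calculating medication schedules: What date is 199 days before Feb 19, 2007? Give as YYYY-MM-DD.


Start: 2007-02-19
Subtracting 199 days
Days already passed in February: 19
After going back through February: 180 more days to subtract
January 2007: 31 days, 149 remaining
December 2006: 31 days, 118 remaining
November 2006: 30 days, 88 remaining
October 2006: 31 days, 57 remaining
Result: 2006-08-04

2006-08-04


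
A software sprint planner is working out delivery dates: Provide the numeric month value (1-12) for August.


Calendar month order:
7. July
8. August <--
9. September
August is month number 8

8


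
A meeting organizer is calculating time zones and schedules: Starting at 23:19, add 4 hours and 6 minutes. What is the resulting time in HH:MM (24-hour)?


Start time: 23:19
Adding: 4 hours 6 minutes
Minutes: 19 + 6 = 25
Hours: 23 + 4 + 0 = 27
Hour wraparound: 27 mod 24 = 3
Result: 03:25

03:25


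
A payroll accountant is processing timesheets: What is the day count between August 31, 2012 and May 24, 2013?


Start date: 2012-08-31
End date: 2013-05-24
Aug 2012: +1 days
Sep 2012: +30 days
Oct 2012: +31 days
... (7 more months)
Total: 266 days

266


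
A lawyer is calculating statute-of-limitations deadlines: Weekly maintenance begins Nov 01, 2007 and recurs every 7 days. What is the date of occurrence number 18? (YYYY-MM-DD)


First occurrence: 2007-11-01 (occurrence 1)
Each occurrence is 7 days after the previous.
Occurrence 18 is 17 weeks after the first.
17 weeks = 119 days
2007-11-01 + 119 days = 2008-02-28

2008-02-28


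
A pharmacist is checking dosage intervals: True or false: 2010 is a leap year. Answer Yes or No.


Year: 2010
Divisible by 4? 2010 / 4 = 502.5 -> No
Not divisible by 4, so NOT a leap year

No


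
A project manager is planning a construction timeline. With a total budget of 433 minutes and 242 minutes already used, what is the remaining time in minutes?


Total budget: 433 minutes
Time used: 242 minutes
Remaining: 433 - 242 = 191 minutes
Percent used: 55.9%
Percent remaining: 44.1%

191


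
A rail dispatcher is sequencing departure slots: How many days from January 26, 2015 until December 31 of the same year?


Start: January 26, 2015
End: December 31, 2015
Days left in January: 5
February: 28
March: 31
April: 30
May: 31
... plus remaining months
Sum of remaining months: 334
Total: 5 + 334 = 339

339


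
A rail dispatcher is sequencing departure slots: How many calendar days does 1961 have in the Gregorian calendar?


Year: 1961
Check leap year rules:
Divisible by 4? No
1961 is not a leap year
Days: 365

365


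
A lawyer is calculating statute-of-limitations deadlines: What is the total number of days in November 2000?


Month: November
Year: 2000
November is a 30-day month
Total: 30 days

30


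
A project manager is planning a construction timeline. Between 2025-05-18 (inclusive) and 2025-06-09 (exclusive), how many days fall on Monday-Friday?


Start: 2025-05-18 (Sunday)
End (exclusive): 2025-06-09 (Monday)
Total calendar days: 22
Full weeks: 22 // 7 = 3 -> 15 weekdays
Remaining 1 days starting on Sunday:
  Sun(-) -> 0 weekdays
Total business days: 15 + 0 = 15

15


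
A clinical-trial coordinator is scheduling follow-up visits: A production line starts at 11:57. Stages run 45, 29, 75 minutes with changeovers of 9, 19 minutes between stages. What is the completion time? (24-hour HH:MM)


Start: 11:57 = 717 min from midnight
  after task 1 (45 min): 12:42
  after break (9 min): 12:51
  after task 2 (29 min): 13:20
  after break (19 min): 13:39
  after task 3 (75 min): 14:54
Total elapsed: 177 minutes
End time: 14:54

14:54


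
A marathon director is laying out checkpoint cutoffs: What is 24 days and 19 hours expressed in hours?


Days: 24
Extra hours: 19
Hours per day: 24
Days to hours: 24 x 24 = 576
Total: 576 + 19 = 595

595


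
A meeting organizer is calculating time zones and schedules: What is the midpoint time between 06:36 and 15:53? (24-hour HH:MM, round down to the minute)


Start time: 06:36 = 396 minutes from midnight
End time: 15:53 = 953 minutes from midnight
Sum: 396 + 953 = 1349
Midpoint: 1349 / 2 = 674 minutes
Convert: 674 / 60 = 11 hours, 14 minutes
Result: 11:14

11:14


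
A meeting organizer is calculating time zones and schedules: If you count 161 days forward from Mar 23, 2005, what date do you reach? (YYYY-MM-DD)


Start: 2005-03-23
Adding 161 days
Days remaining in March: 8
After March: 153 days still to add
April 2005: 30 days, 123 remaining
May 2005: 31 days, 92 remaining
June 2005: 30 days, 62 remaining
July 2005: 31 days, 31 remaining
Result: 2005-08-31

2005-08-31


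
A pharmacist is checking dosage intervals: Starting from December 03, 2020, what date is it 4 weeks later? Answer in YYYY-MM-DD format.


Start: 2020-12-03
Weeks to add: 4
Convert to days: 4 x 7 = 28 days
Add 28 days to 2020-12-03
Result: 2020-12-31

2020-12-31


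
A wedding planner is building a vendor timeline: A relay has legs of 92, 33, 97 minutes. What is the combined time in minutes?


Durations: 92, 33, 97
Running sum: 92
+ 33 = 125
+ 97 = 222
Total duration: 222 minutes
That is 3 hours and 42 minutes

222


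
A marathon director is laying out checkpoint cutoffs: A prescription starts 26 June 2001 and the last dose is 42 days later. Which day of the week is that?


Start: 2001-06-26 (Tuesday)
Step 1 - find target date: add 42 days
  2001-06-26 + 42 days = 2001-08-07
Step 2 - day of week:
  42 mod 7 = 0
  Tuesday + 0 days -> Tuesday
Result: Tuesday (2001-08-07)

Tuesday


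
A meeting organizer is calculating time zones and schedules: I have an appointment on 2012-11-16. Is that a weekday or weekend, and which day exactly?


Date: 2012-11-16
January 1, 2012 is a Sunday
Day of year: 321
Offset from Jan 1: 320 days
320 mod 7 = 5
Result: Friday

Friday


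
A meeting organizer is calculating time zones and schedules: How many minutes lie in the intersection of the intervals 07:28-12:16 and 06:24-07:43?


Interval A: [448, 736] minutes from midnight
Interval B: [384, 463] minutes from midnight
Overlap start = max(448, 384) = 448
Overlap end = min(736, 463) = 463
Overlap = 463 - 448 = 15 minutes

15


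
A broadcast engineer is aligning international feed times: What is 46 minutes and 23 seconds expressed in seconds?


Minutes: 46
Extra seconds: 23
Seconds per minute: 60
Minutes to seconds: 46 x 60 = 2760
Total: 2760 + 23 = 2783

2783


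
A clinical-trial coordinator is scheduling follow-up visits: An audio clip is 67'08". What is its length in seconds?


Minutes: 67
Seconds: 8
Convert minutes to seconds: 67 x 60 = 4020
Add remaining seconds: 4020 + 8 = 4028

4028


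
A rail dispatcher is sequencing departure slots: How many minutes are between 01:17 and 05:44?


Start time: 01:17 = 77 minutes from midnight
End time: 05:44 = 344 minutes from midnight
Difference: 344 - 77 = 267 minutes
That is 4 hours and 27 minutes

267


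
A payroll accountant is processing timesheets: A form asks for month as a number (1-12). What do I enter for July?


Calendar month order:
6. June
7. July <--
8. August
July is month number 7

7


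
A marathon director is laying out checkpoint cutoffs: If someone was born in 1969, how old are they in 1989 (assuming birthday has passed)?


Birth year: 1969
Current year: 1989
Age = current year - birth year
Age = 1989 - 1969 = 20

20


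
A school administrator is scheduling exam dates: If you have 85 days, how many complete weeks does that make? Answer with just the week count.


Total days: 85
Days per week: 7
Division: 85 / 7 = 12 remainder 1
Complete weeks: 12
Remaining days: 1

12


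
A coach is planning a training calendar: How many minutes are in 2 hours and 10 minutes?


Hours: 2
Minutes: 10
Convert hours to minutes: 2 x 60 = 120
Add remaining minutes: 120 + 10 = 130

130


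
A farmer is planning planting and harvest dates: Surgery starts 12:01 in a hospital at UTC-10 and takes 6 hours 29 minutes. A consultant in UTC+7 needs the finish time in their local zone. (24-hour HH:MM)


Start: 12:01 in UTC-10
Step 1 - add duration:
  minutes: 1 + 29 = 30
  hours: 12 + 6 + 0 = 18
  end in UTC-10: 18:30
Step 2 - convert UTC-10 -> UTC+7:
  offset difference: 7 - (-10) = 17 hours
  18 + (17) = 35 -> mod 24 = 11
Result: 11:30 in UTC+7

11:30


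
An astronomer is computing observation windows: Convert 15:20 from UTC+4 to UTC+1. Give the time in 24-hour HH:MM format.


Local time: 15:20 at UTC+4 (offset 4h)
Target zone: UTC+1 (offset 1h)
Difference: 1 - (4) = -3 hours
Calculation: 15 + (-3) = 12
Result: 12:20

12:20


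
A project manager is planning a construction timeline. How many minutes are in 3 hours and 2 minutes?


Hours: 3
Extra minutes: 2
Minutes per hour: 60
Hours to minutes: 3 x 60 = 180
Total: 180 + 2 = 182

182


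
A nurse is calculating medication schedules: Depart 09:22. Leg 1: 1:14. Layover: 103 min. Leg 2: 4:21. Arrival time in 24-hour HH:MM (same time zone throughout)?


Depart: 09:22
Leg 1: +74 min -> 10:36
Layover: +103 min -> 12:19
Leg 2: +261 min -> 16:40
Total travel: 438 minutes = 7h 18m
Arrival: 16:40

16:40


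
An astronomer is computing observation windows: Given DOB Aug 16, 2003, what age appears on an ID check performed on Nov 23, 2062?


Birth: 2003-08-16
Reference: 2062-11-23
Year difference: 2062 - 2003 = 59
Has birthday (08-16) occurred by 11-23? Yes
Age in full years: 59

59


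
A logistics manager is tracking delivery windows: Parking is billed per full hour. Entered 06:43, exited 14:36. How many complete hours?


Start: 06:43
End: 14:36
Hour difference: 14 - 6 = 8 hours
Minute difference: 36 - 43 = -7 minutes
Total minutes: 473
Complete hours: 473 / 60 = 7 (remainder 53)

7


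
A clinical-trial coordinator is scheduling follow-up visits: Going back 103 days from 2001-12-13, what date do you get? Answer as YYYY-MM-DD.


Start: 2001-12-13
Subtracting 103 days
Days already passed in December: 13
After going back through December: 90 more days to subtract
November 2001: 30 days, 60 remaining
October 2001: 31 days, 29 remaining
September 2001 has 30 days, need 29
Result: 2001-09-01

2001-09-01


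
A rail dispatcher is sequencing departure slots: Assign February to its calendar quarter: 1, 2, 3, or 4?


Month: February (month 2)
Q1: January-March (months 1-3)
Q2: April-June (months 4-6)
Q3: July-September (months 7-9)
Q4: October-December (months 10-12)
Month 2 falls in Q1

1


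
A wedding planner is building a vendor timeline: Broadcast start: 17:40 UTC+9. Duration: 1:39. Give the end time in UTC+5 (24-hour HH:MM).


Start: 17:40 in UTC+9
Step 1 - add duration:
  minutes: 40 + 39 = 79 (carry 1h)
  hours: 17 + 1 + 1 = 19
  end in UTC+9: 19:19
Step 2 - convert UTC+9 -> UTC+5:
  offset difference: 5 - (9) = -4 hours
  19 + (-4) = 15 -> mod 24 = 15
Result: 15:19 in UTC+5

15:19


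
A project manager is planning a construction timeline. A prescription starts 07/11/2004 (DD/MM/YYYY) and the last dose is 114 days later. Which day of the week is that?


Start: 2004-11-07 (Sunday)
Step 1 - find target date: add 114 days
  2004-11-07 + 114 days = 2005-03-01
Step 2 - day of week:
  114 mod 7 = 2
  Sunday + 2 days -> Tuesday
Result: Tuesday (2005-03-01)

Tuesday


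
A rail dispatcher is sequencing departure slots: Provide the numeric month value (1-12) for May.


Calendar month order:
4. April
5. May <--
6. June
May is month number 5

5


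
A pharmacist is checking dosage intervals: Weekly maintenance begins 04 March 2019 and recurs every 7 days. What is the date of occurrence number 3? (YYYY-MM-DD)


First occurrence: 2019-03-04 (occurrence 1)
Each occurrence is 7 days after the previous.
Occurrence 3 is 2 weeks after the first.
2 weeks = 14 days
2019-03-04 + 14 days = 2019-03-18

2019-03-18


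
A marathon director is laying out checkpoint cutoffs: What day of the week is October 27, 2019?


Date: 2019-10-27
January 1, 2019 is a Tuesday
Day of year: 300
Offset from Jan 1: 299 days
299 mod 7 = 5
Result: Sunday

Sunday


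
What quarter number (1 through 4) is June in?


Month: June (month 6)
Q1: January-March (months 1-3)
Q2: April-June (months 4-6)
Q3: July-September (months 7-9)
Q4: October-December (months 10-12)
Month 6 falls in Q2

2


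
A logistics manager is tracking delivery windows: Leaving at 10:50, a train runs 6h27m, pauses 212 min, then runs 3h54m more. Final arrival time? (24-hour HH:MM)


Depart: 10:50
Leg 1: +387 min -> 17:17
Layover: +212 min -> 20:49
Leg 2: +234 min -> 00:43
Total travel: 833 minutes = 13h 53m
Arrival: 00:43

00:43


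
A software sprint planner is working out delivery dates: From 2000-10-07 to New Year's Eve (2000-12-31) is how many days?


Start: October 07, 2000
End: December 31, 2000
Days left in October: 24
November: 30
December: 31
Sum of remaining months: 61
Total: 24 + 61 = 85

85


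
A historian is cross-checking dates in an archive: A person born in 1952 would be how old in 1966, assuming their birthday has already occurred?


Birth year: 1952
Current year: 1966
Age = current year - birth year
Age = 1966 - 1952 = 14

14


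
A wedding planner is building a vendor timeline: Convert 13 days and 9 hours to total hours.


Days: 13
Extra hours: 9
Hours per day: 24
Days to hours: 13 x 24 = 312
Total: 312 + 9 = 321

321


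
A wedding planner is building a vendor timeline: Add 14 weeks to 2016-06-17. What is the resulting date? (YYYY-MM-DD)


Start: 2016-06-17
Weeks to add: 14
Convert to days: 14 x 7 = 98 days
Add 98 days to 2016-06-17
Result: 2016-09-23

2016-09-23


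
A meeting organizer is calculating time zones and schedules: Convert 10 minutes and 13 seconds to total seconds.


Minutes: 10
Extra seconds: 13
Seconds per minute: 60
Minutes to seconds: 10 x 60 = 600
Total: 600 + 13 = 613

613


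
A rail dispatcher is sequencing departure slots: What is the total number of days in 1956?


Year: 1956
Check leap year rules:
Divisible by 4? Yes
Divisible by 100? No
1956 is a leap year
Days: 366

366


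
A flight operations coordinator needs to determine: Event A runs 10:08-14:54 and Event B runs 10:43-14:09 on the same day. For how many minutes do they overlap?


Interval A: [608, 894] minutes from midnight
Interval B: [643, 849] minutes from midnight
Overlap start = max(608, 643) = 643
Overlap end = min(894, 849) = 849
Overlap = 849 - 643 = 206 minutes

206


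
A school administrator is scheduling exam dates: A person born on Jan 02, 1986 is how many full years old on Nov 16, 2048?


Birth: 1986-01-02
Reference: 2048-11-16
Year difference: 2048 - 1986 = 62
Has birthday (01-02) occurred by 11-16? Yes
Age in full years: 62

62


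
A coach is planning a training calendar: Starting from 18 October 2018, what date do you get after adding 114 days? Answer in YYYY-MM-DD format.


Start: 2018-10-18
Adding 114 days
Days remaining in October: 13
After October: 101 days still to add
November 2018: 30 days, 71 remaining
December 2018: 31 days, 40 remaining
January 2019: 31 days, 9 remaining
February 2019 has 28 days, need 9
Result: 2019-02-09

2019-02-09


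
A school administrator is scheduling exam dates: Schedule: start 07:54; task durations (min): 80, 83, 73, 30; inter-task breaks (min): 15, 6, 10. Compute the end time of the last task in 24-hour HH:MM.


Start: 07:54 = 474 min from midnight
  after task 1 (80 min): 09:14
  after break (15 min): 09:29
  after task 2 (83 min): 10:52
  after break (6 min): 10:58
  after task 3 (73 min): 12:11
  after break (10 min): 12:21
  after task 4 (30 min): 12:51
Total elapsed: 297 minutes
End time: 12:51

12:51


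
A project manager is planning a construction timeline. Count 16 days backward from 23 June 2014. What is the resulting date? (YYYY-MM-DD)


Start: 2014-06-23
Subtracting 16 days
Days already passed in June: 23
Result: 2014-06-07

2014-06-07


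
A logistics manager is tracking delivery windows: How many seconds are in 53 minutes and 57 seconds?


Minutes: 53
Seconds: 57
Convert minutes to seconds: 53 x 60 = 3180
Add remaining seconds: 3180 + 57 = 3237

3237


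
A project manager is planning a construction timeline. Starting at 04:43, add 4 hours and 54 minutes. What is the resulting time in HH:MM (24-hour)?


Start time: 04:43
Adding: 4 hours 54 minutes
Minutes: 43 + 54 = 97
Minute overflow: 97 >= 60, so carry 1 hour, minutes = 37
Hours: 4 + 4 + 1 = 9
Result: 09:37

09:37


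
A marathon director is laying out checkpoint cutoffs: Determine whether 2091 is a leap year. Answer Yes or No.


Year: 2091
Divisible by 4? 2091 / 4 = 522.75 -> No
Not divisible by 4, so NOT a leap year

No


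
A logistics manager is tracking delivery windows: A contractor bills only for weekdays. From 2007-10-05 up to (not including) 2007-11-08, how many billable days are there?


Start: 2007-10-05 (Friday)
End (exclusive): 2007-11-08 (Thursday)
Total calendar days: 34
Full weeks: 34 // 7 = 4 -> 20 weekdays
Remaining 6 days starting on Friday:
  Fri(w), Sat(-), Sun(-), Mon(w), Tue(w), Wed(w) -> 4 weekdays
Total business days: 20 + 4 = 24

24


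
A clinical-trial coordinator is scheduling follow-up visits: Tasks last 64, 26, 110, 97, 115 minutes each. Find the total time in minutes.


Durations: 64, 26, 110, 97, 115
Running sum: 64
+ 26 = 90
+ 110 = 200
+ 97 = 297
+ 115 = 412
Total duration: 412 minutes
That is 6 hours and 52 minutes

412


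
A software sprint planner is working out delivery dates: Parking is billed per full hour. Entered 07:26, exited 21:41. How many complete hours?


Start: 07:26
End: 21:41
Hour difference: 21 - 7 = 14 hours
Minute difference: 41 - 26 = 15 minutes
Total minutes: 855
Complete hours: 855 / 60 = 14 (remainder 15)

14


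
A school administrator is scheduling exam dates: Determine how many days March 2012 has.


Month: March
Year: 2012
March is a 31-day month
Total: 31 days

31


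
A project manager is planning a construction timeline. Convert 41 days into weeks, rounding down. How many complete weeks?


Total days: 41
Days per week: 7
Division: 41 / 7 = 5 remainder 6
Complete weeks: 5
Remaining days: 6

5


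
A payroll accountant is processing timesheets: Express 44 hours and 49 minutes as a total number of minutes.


Hours: 44
Extra minutes: 49
Minutes per hour: 60
Hours to minutes: 44 x 60 = 2640
Total: 2640 + 49 = 2689

2689


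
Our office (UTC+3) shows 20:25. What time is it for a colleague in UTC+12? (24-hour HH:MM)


Local time: 20:25 at UTC+3 (offset 3h)
Target zone: UTC+12 (offset 12h)
Difference: 12 - (3) = 9 hours
Calculation: 20 + (9) = 29
Wraparound: (29) mod 24 = 5
Result: 05:25

05:25


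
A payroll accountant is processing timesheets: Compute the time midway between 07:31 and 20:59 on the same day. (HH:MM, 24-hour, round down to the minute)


Start time: 07:31 = 451 minutes from midnight
End time: 20:59 = 1259 minutes from midnight
Sum: 451 + 1259 = 1710
Midpoint: 1710 / 2 = 855 minutes
Convert: 855 / 60 = 14 hours, 15 minutes
Result: 14:15

14:15


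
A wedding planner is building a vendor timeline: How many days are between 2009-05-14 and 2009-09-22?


Start date: 2009-05-14
End date: 2009-09-22
May 2009: +18 days
Jun 2009: +30 days
Jul 2009: +31 days
Aug 2009: +31 days
Sep 2009: +21 days
Total: 131 days

131


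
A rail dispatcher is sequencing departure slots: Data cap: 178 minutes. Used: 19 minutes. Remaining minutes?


Total budget: 178 minutes
Time used: 19 minutes
Remaining: 178 - 19 = 159 minutes
Percent used: 10.7%
Percent remaining: 89.3%

159


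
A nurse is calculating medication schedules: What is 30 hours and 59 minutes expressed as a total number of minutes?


Hours: 30
Minutes: 59
Convert hours to minutes: 30 x 60 = 1800
Add remaining minutes: 1800 + 59 = 1859

1859


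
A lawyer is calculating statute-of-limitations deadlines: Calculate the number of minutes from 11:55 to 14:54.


Start time: 11:55 = 715 minutes from midnight
End time: 14:54 = 894 minutes from midnight
Difference: 894 - 715 = 179 minutes
That is 2 hours and 59 minutes

179


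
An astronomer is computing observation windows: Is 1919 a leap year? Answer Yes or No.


Year: 1919
Divisible by 4? 1919 / 4 = 479.75 -> No
Not divisible by 4, so NOT a leap year

No


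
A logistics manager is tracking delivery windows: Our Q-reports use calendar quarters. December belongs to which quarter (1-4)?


Month: December (month 12)
Q1: January-March (months 1-3)
Q2: April-June (months 4-6)
Q3: July-September (months 7-9)
Q4: October-December (months 10-12)
Month 12 falls in Q4

4


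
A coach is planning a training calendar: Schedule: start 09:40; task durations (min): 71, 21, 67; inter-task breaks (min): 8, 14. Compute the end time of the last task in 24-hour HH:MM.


Start: 09:40 = 580 min from midnight
  after task 1 (71 min): 10:51
  after break (8 min): 10:59
  after task 2 (21 min): 11:20
  after break (14 min): 11:34
  after task 3 (67 min): 12:41
Total elapsed: 181 minutes
End time: 12:41

12:41


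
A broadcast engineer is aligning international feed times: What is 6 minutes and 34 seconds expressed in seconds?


Minutes: 6
Extra seconds: 34
Seconds per minute: 60
Minutes to seconds: 6 x 60 = 360
Total: 360 + 34 = 394

394


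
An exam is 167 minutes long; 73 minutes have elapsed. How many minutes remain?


Total budget: 167 minutes
Time used: 73 minutes
Remaining: 167 - 73 = 94 minutes
Percent used: 43.7%
Percent remaining: 56.3%

94


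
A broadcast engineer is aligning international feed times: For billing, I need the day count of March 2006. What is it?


Month: March
Year: 2006
March is a 31-day month
Total: 31 days

31


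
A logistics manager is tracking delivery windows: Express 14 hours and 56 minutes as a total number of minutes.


Hours: 14
Extra minutes: 56
Minutes per hour: 60
Hours to minutes: 14 x 60 = 840
Total: 840 + 56 = 896

896


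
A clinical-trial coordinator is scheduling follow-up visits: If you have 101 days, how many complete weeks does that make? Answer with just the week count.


Total days: 101
Days per week: 7
Division: 101 / 7 = 14 remainder 3
Complete weeks: 14
Remaining days: 3

14


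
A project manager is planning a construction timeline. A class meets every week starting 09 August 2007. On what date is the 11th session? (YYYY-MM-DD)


First occurrence: 2007-08-09 (occurrence 1)
Each occurrence is 7 days after the previous.
Occurrence 11 is 10 weeks after the first.
10 weeks = 70 days
2007-08-09 + 70 days = 2007-10-18

2007-10-18


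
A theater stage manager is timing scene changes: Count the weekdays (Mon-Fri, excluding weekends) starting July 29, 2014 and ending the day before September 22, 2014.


Start: 2014-07-29 (Tuesday)
End (exclusive): 2014-09-22 (Monday)
Total calendar days: 55
Full weeks: 55 // 7 = 7 -> 35 weekdays
Remaining 6 days starting on Tuesday:
  Tue(w), Wed(w), Thu(w), Fri(w), Sat(-), Sun(-) -> 4 weekdays
Total business days: 35 + 4 = 39

39


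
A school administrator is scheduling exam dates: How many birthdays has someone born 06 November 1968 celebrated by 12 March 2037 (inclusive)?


Birth: 1968-11-06
Reference: 2037-03-12
Year difference: 2037 - 1968 = 69
Has birthday (11-06) occurred by 03-12? No
Birthday not yet reached this year -> subtract 1
Age in full years: 68

68


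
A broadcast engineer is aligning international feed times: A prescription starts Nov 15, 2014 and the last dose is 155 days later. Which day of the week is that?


Start: 2014-11-15 (Saturday)
Step 1 - find target date: add 155 days
  2014-11-15 + 155 days = 2015-04-19
Step 2 - day of week:
  155 mod 7 = 1
  Saturday + 1 days -> Sunday
Result: Sunday (2015-04-19)

Sunday


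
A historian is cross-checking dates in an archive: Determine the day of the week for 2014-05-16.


Date: 2014-05-16
January 1, 2014 is a Wednesday
Day of year: 136
Offset from Jan 1: 135 days
135 mod 7 = 2
Result: Friday

Friday


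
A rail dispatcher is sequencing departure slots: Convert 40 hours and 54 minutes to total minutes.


Hours: 40
Minutes: 54
Convert hours to minutes: 40 x 60 = 2400
Add remaining minutes: 2400 + 54 = 2454

2454


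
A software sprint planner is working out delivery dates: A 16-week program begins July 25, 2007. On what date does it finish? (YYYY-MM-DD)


Start: 2007-07-25
Weeks to add: 16
Convert to days: 16 x 7 = 112 days
Add 112 days to 2007-07-25
Result: 2007-11-14

2007-11-14


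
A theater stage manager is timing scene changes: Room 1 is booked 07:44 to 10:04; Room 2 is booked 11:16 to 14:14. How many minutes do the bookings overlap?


Interval A: [464, 604] minutes from midnight
Interval B: [676, 854] minutes from midnight
Overlap start = max(464, 676) = 676
Overlap end = min(604, 854) = 604
End <= start, so the intervals do not overlap: 0 minutes

0


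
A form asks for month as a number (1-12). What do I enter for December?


Calendar month order:
11. November
12. December <--
December is month number 12

12


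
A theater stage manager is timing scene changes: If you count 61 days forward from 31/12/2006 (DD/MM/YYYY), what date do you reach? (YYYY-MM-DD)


Start: 2006-12-31
Adding 61 days
Days remaining in December: 0
After December: 61 days still to add
January 2007: 31 days, 30 remaining
February 2007: 28 days, 2 remaining
March 2007 has 31 days, need 2
Result: 2007-03-02

2007-03-02


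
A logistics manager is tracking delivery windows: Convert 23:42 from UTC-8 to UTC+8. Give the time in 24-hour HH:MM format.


Local time: 23:42 at UTC-8 (offset -8h)
Target zone: UTC+8 (offset 8h)
Difference: 8 - (-8) = 16 hours
Calculation: 23 + (16) = 39
Wraparound: (39) mod 24 = 15
Result: 15:42

15:42


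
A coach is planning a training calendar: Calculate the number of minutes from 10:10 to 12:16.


Start time: 10:10 = 610 minutes from midnight
End time: 12:16 = 736 minutes from midnight
Difference: 736 - 610 = 126 minutes
That is 2 hours and 6 minutes

126


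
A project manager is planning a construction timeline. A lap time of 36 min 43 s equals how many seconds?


Minutes: 36
Seconds: 43
Convert minutes to seconds: 36 x 60 = 2160
Add remaining seconds: 2160 + 43 = 2203

2203


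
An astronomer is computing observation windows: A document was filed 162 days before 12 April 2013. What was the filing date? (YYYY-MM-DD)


Start: 2013-04-12
Subtracting 162 days
Days already passed in April: 12
After going back through April: 150 more days to subtract
March 2013: 31 days, 119 remaining
February 2013: 28 days, 91 remaining
January 2013: 31 days, 60 remaining
December 2012: 31 days, 29 remaining
Result: 2012-11-01

2012-11-01


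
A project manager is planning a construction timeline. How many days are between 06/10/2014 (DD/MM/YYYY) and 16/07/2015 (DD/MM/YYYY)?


Start date: 2014-10-06
End date: 2015-07-16
Oct 2014: +26 days
Nov 2014: +30 days
Dec 2014: +31 days
... (7 more months)
Total: 283 days

283


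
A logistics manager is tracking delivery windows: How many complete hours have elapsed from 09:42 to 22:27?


Start: 09:42
End: 22:27
Hour difference: 22 - 9 = 13 hours
Minute difference: 27 - 42 = -15 minutes
Total minutes: 765
Complete hours: 765 / 60 = 12 (remainder 45)

12


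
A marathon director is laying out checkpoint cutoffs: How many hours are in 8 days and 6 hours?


Days: 8
Extra hours: 6
Hours per day: 24
Days to hours: 8 x 24 = 192
Total: 192 + 6 = 198

198


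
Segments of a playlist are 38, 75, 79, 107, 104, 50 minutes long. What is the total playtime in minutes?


Durations: 38, 75, 79, 107, 104, 50
Running sum: 38
+ 75 = 113
+ 79 = 192
+ 107 = 299
+ 104 = 403
+ 50 = 453
Total duration: 453 minutes
That is 7 hours and 33 minutes

453


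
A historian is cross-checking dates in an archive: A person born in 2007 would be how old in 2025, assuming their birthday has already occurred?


Birth year: 2007
Current year: 2025
Age = current year - birth year
Age = 2025 - 2007 = 18

18


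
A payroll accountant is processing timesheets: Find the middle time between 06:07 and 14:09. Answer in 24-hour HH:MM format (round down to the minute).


Start time: 06:07 = 367 minutes from midnight
End time: 14:09 = 849 minutes from midnight
Sum: 367 + 849 = 1216
Midpoint: 1216 / 2 = 608 minutes
Convert: 608 / 60 = 10 hours, 8 minutes
Result: 10:08

10:08


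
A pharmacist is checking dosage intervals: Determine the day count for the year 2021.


Year: 2021
Check leap year rules:
Divisible by 4? No
2021 is not a leap year
Days: 365

365


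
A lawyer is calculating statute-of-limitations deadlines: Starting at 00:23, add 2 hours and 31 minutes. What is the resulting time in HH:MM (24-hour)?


Start time: 00:23
Adding: 2 hours 31 minutes
Minutes: 23 + 31 = 54
Hours: 0 + 2 + 0 = 2
Result: 02:54

02:54


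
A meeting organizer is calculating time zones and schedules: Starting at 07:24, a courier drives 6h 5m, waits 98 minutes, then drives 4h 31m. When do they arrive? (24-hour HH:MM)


Depart: 07:24
Leg 1: +365 min -> 13:29
Layover: +98 min -> 15:07
Leg 2: +271 min -> 19:38
Total travel: 734 minutes = 12h 14m
Arrival: 19:38

19:38


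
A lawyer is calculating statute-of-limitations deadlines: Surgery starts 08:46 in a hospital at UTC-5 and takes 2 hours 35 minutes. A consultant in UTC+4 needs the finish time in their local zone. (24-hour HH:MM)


Start: 08:46 in UTC-5
Step 1 - add duration:
  minutes: 46 + 35 = 81 (carry 1h)
  hours: 8 + 2 + 1 = 11
  end in UTC-5: 11:21
Step 2 - convert UTC-5 -> UTC+4:
  offset difference: 4 - (-5) = 9 hours
  11 + (9) = 20 -> mod 24 = 20
Result: 20:21 in UTC+4

20:21


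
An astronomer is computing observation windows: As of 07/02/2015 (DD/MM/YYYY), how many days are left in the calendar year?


Start: February 07, 2015
End: December 31, 2015
Days left in February: 21
March: 31
April: 30
May: 31
June: 30
... plus remaining months
Sum of remaining months: 306
Total: 21 + 306 = 327

327


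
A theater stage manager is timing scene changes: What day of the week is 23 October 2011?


Date: 2011-10-23
January 1, 2011 is a Saturday
Day of year: 296
Offset from Jan 1: 295 days
295 mod 7 = 1
Result: Sunday

Sunday


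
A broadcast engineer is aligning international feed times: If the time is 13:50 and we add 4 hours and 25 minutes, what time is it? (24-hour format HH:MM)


Start time: 13:50
Adding: 4 hours 25 minutes
Minutes: 50 + 25 = 75
Minute overflow: 75 >= 60, so carry 1 hour, minutes = 15
Hours: 13 + 4 + 1 = 18
Result: 18:15

18:15


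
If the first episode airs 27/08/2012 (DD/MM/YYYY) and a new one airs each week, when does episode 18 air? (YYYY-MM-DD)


First occurrence: 2012-08-27 (occurrence 1)
Each occurrence is 7 days after the previous.
Occurrence 18 is 17 weeks after the first.
17 weeks = 119 days
2012-08-27 + 119 days = 2012-12-24

2012-12-24


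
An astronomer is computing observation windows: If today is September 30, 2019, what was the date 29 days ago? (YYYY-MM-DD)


Start: 2019-09-30
Subtracting 29 days
Days already passed in September: 30
Result: 2019-09-01

2019-09-01


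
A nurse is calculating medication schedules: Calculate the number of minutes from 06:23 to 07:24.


Start time: 06:23 = 383 minutes from midnight
End time: 07:24 = 444 minutes from midnight
Difference: 444 - 383 = 61 minutes
That is 1 hours and 1 minutes

61


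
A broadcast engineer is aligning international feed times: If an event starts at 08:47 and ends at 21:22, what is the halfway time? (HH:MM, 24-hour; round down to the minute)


Start time: 08:47 = 527 minutes from midnight
End time: 21:22 = 1282 minutes from midnight
Sum: 527 + 1282 = 1809
Midpoint: 1809 / 2 = 904 minutes
Convert: 904 / 60 = 15 hours, 4 minutes
Result: 15:04

15:04


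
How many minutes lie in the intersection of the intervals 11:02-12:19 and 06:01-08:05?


Interval A: [662, 739] minutes from midnight
Interval B: [361, 485] minutes from midnight
Overlap start = max(662, 361) = 662
Overlap end = min(739, 485) = 485
End <= start, so the intervals do not overlap: 0 minutes

0


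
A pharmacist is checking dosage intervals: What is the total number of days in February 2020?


Month: February
Year: 2020
2020 is a leap year
February has 29 days
Total: 29 days

29


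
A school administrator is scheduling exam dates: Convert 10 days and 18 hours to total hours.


Days: 10
Extra hours: 18
Hours per day: 24
Days to hours: 10 x 24 = 240
Total: 240 + 18 = 258

258


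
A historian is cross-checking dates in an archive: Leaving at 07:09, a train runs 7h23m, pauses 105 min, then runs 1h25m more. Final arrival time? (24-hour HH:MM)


Depart: 07:09
Leg 1: +443 min -> 14:32
Layover: +105 min -> 16:17
Leg 2: +85 min -> 17:42
Total travel: 633 minutes = 10h 33m
Arrival: 17:42

17:42


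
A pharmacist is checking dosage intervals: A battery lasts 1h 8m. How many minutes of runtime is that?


Hours: 1
Extra minutes: 8
Minutes per hour: 60
Hours to minutes: 1 x 60 = 60
Total: 60 + 8 = 68

68


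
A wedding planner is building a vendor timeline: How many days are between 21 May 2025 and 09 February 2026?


Start date: 2025-05-21
End date: 2026-02-09
May 2025: +11 days
Jun 2025: +30 days
Jul 2025: +31 days
... (7 more months)
Total: 264 days

264


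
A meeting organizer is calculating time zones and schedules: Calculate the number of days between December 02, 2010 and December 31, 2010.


Start: December 02, 2010
End: December 31, 2010
Days left in December: 29
Total: 29 days

29


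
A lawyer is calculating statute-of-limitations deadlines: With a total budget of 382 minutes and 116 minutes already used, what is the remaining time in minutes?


Total budget: 382 minutes
Time used: 116 minutes
Remaining: 382 - 116 = 266 minutes
Percent used: 30.4%
Percent remaining: 69.6%

266


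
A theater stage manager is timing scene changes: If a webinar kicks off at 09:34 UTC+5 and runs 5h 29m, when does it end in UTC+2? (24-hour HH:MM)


Start: 09:34 in UTC+5
Step 1 - add duration:
  minutes: 34 + 29 = 63 (carry 1h)
  hours: 9 + 5 + 1 = 15
  end in UTC+5: 15:03
Step 2 - convert UTC+5 -> UTC+2:
  offset difference: 2 - (5) = -3 hours
  15 + (-3) = 12 -> mod 24 = 12
Result: 12:03 in UTC+2

12:03


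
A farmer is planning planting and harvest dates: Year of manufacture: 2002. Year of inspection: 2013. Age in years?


Birth year: 2002
Current year: 2013
Age = current year - birth year
Age = 2013 - 2002 = 11

11


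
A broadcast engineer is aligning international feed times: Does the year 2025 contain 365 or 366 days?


Year: 2025
Check leap year rules:
Divisible by 4? No
2025 is not a leap year
Days: 365

365


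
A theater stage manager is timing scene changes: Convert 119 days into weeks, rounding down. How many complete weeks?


Total days: 119
Days per week: 7
Division: 119 / 7 = 17 remainder 0
Complete weeks: 17
Remaining days: 0

17


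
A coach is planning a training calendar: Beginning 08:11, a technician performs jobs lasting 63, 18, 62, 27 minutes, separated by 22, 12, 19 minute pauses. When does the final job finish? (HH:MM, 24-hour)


Start: 08:11 = 491 min from midnight
  after task 1 (63 min): 09:14
  after break (22 min): 09:36
  after task 2 (18 min): 09:54
  after break (12 min): 10:06
  after task 3 (62 min): 11:08
  after break (19 min): 11:27
  after task 4 (27 min): 11:54
Total elapsed: 223 minutes
End time: 11:54

11:54


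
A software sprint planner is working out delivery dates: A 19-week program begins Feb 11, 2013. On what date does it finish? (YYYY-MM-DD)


Start: 2013-02-11
Weeks to add: 19
Convert to days: 19 x 7 = 133 days
Add 133 days to 2013-02-11
Result: 2013-06-24

2013-06-24


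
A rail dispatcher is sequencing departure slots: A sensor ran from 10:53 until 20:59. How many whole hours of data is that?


Start: 10:53
End: 20:59
Hour difference: 20 - 10 = 10 hours
Minute difference: 59 - 53 = 6 minutes
Total minutes: 606
Complete hours: 606 / 60 = 10 (remainder 6)

10


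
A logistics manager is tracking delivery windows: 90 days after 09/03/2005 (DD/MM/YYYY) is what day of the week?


Start: 2005-03-09 (Wednesday)
Step 1 - find target date: add 90 days
  2005-03-09 + 90 days = 2005-06-07
Step 2 - day of week:
  90 mod 7 = 6
  Wednesday + 6 days -> Tuesday
Result: Tuesday (2005-06-07)

Tuesday
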